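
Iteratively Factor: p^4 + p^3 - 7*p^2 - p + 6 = (p + 3)*(p^3 - 2*p^2 - p + 2) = (p - 2)*(p + 3)*(p^2 - 1) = (p - 2)*(p + 1)*(p + 3)*(p - 1)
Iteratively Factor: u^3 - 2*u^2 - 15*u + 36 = (u - 3)*(u^2 + u - 12) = (u - 3)*(u + 4)*(u - 3)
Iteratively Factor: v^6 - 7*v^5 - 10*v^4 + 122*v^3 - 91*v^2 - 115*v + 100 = (v - 1)*(v^5 - 6*v^4 - 16*v^3 + 106*v^2 + 15*v - 100) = (v - 5)*(v - 1)*(v^4 - v^3 - 21*v^2 + v + 20) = (v - 5)*(v - 1)*(v + 4)*(v^3 - 5*v^2 - v + 5) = (v - 5)*(v - 1)*(v + 1)*(v + 4)*(v^2 - 6*v + 5) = (v - 5)^2*(v - 1)*(v + 1)*(v + 4)*(v - 1)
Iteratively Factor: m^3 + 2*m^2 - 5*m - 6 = (m - 2)*(m^2 + 4*m + 3) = (m - 2)*(m + 3)*(m + 1)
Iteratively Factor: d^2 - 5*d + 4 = (d - 1)*(d - 4)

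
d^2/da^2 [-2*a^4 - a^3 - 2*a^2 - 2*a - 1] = -24*a^2 - 6*a - 4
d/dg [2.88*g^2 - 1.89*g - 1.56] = 5.76*g - 1.89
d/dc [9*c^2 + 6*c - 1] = 18*c + 6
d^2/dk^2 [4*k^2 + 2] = 8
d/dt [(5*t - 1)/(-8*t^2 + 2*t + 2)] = (10*t^2 - 4*t + 3)/(16*t^4 - 8*t^3 - 7*t^2 + 2*t + 1)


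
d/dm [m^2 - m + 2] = 2*m - 1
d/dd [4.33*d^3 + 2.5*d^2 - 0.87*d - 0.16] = 12.99*d^2 + 5.0*d - 0.87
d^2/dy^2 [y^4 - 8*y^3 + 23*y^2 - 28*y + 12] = 12*y^2 - 48*y + 46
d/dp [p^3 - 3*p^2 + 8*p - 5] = 3*p^2 - 6*p + 8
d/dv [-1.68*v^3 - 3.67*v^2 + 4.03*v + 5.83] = -5.04*v^2 - 7.34*v + 4.03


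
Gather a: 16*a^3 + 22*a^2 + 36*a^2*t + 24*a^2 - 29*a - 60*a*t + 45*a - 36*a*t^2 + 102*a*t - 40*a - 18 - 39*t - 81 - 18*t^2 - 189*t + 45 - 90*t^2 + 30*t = 16*a^3 + a^2*(36*t + 46) + a*(-36*t^2 + 42*t - 24) - 108*t^2 - 198*t - 54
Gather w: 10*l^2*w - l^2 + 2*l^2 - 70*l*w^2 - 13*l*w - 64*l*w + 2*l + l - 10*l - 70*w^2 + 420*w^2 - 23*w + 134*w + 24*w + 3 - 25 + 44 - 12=l^2 - 7*l + w^2*(350 - 70*l) + w*(10*l^2 - 77*l + 135) + 10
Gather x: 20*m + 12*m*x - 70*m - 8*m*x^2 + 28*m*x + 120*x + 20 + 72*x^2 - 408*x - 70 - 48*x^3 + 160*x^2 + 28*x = -50*m - 48*x^3 + x^2*(232 - 8*m) + x*(40*m - 260) - 50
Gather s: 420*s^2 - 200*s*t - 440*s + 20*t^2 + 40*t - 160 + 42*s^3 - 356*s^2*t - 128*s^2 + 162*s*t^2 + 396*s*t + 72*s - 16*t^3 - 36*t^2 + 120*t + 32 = 42*s^3 + s^2*(292 - 356*t) + s*(162*t^2 + 196*t - 368) - 16*t^3 - 16*t^2 + 160*t - 128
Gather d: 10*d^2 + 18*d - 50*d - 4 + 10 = 10*d^2 - 32*d + 6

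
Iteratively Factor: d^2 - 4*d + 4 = (d - 2)*(d - 2)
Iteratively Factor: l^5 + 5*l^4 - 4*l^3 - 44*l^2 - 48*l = (l - 3)*(l^4 + 8*l^3 + 20*l^2 + 16*l) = (l - 3)*(l + 2)*(l^3 + 6*l^2 + 8*l) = (l - 3)*(l + 2)^2*(l^2 + 4*l) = (l - 3)*(l + 2)^2*(l + 4)*(l)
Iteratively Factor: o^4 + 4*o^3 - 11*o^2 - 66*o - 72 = (o + 3)*(o^3 + o^2 - 14*o - 24) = (o + 2)*(o + 3)*(o^2 - o - 12) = (o - 4)*(o + 2)*(o + 3)*(o + 3)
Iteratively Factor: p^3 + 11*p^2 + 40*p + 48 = (p + 4)*(p^2 + 7*p + 12) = (p + 3)*(p + 4)*(p + 4)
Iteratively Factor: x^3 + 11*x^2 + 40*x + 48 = (x + 4)*(x^2 + 7*x + 12) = (x + 3)*(x + 4)*(x + 4)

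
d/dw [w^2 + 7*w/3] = 2*w + 7/3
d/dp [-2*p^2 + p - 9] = 1 - 4*p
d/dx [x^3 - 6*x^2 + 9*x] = 3*x^2 - 12*x + 9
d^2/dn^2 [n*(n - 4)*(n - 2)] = 6*n - 12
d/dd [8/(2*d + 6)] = -4/(d + 3)^2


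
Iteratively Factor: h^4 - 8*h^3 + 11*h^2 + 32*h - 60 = (h - 2)*(h^3 - 6*h^2 - h + 30) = (h - 2)*(h + 2)*(h^2 - 8*h + 15) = (h - 3)*(h - 2)*(h + 2)*(h - 5)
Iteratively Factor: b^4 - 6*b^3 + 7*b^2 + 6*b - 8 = (b - 1)*(b^3 - 5*b^2 + 2*b + 8) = (b - 4)*(b - 1)*(b^2 - b - 2) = (b - 4)*(b - 1)*(b + 1)*(b - 2)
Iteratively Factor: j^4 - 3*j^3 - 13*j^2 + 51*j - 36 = (j - 3)*(j^3 - 13*j + 12) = (j - 3)*(j - 1)*(j^2 + j - 12) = (j - 3)^2*(j - 1)*(j + 4)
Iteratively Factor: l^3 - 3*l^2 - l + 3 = (l + 1)*(l^2 - 4*l + 3) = (l - 3)*(l + 1)*(l - 1)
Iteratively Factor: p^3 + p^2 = (p)*(p^2 + p) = p*(p + 1)*(p)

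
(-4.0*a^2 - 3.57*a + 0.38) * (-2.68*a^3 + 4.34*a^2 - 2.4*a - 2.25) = 10.72*a^5 - 7.7924*a^4 - 6.9122*a^3 + 19.2172*a^2 + 7.1205*a - 0.855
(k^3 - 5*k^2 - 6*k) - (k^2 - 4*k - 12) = k^3 - 6*k^2 - 2*k + 12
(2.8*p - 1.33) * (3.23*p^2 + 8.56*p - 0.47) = 9.044*p^3 + 19.6721*p^2 - 12.7008*p + 0.6251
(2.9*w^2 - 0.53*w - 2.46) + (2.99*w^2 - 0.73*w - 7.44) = 5.89*w^2 - 1.26*w - 9.9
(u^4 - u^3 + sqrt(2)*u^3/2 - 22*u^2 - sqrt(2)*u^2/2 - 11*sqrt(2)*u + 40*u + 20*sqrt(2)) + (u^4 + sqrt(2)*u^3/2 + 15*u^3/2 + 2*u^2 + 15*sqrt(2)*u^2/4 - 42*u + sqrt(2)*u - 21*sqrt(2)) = 2*u^4 + sqrt(2)*u^3 + 13*u^3/2 - 20*u^2 + 13*sqrt(2)*u^2/4 - 10*sqrt(2)*u - 2*u - sqrt(2)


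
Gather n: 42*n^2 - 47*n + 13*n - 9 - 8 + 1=42*n^2 - 34*n - 16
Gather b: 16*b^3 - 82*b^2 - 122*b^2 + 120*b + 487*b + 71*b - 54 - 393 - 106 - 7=16*b^3 - 204*b^2 + 678*b - 560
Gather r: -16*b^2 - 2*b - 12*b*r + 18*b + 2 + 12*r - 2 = -16*b^2 + 16*b + r*(12 - 12*b)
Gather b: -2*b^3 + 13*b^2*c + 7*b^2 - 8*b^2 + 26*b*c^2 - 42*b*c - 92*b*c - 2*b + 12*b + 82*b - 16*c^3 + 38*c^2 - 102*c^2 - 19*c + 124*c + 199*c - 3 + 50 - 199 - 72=-2*b^3 + b^2*(13*c - 1) + b*(26*c^2 - 134*c + 92) - 16*c^3 - 64*c^2 + 304*c - 224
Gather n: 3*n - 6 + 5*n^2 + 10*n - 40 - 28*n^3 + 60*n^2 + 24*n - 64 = -28*n^3 + 65*n^2 + 37*n - 110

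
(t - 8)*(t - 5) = t^2 - 13*t + 40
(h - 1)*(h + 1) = h^2 - 1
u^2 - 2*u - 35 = (u - 7)*(u + 5)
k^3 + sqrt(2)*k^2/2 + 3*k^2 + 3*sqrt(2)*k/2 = k*(k + 3)*(k + sqrt(2)/2)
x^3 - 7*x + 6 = (x - 2)*(x - 1)*(x + 3)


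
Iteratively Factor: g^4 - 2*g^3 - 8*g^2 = (g - 4)*(g^3 + 2*g^2) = g*(g - 4)*(g^2 + 2*g) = g^2*(g - 4)*(g + 2)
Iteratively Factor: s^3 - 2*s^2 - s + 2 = (s + 1)*(s^2 - 3*s + 2) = (s - 2)*(s + 1)*(s - 1)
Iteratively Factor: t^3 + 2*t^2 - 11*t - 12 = (t - 3)*(t^2 + 5*t + 4) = (t - 3)*(t + 4)*(t + 1)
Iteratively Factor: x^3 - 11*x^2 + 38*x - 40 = (x - 2)*(x^2 - 9*x + 20) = (x - 4)*(x - 2)*(x - 5)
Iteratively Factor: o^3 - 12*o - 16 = (o + 2)*(o^2 - 2*o - 8) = (o - 4)*(o + 2)*(o + 2)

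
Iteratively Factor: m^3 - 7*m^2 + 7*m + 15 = (m - 5)*(m^2 - 2*m - 3) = (m - 5)*(m - 3)*(m + 1)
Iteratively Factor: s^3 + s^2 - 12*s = (s - 3)*(s^2 + 4*s) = s*(s - 3)*(s + 4)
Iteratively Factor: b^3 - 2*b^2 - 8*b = (b + 2)*(b^2 - 4*b) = b*(b + 2)*(b - 4)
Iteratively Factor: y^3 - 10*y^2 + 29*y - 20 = (y - 4)*(y^2 - 6*y + 5) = (y - 4)*(y - 1)*(y - 5)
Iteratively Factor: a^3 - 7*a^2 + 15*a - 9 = (a - 3)*(a^2 - 4*a + 3) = (a - 3)^2*(a - 1)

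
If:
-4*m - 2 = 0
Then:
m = -1/2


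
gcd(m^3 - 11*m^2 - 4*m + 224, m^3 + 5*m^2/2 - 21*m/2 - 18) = m + 4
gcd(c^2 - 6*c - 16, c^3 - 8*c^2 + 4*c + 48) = c + 2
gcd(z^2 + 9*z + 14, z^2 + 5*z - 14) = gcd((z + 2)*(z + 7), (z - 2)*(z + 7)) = z + 7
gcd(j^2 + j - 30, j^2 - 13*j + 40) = j - 5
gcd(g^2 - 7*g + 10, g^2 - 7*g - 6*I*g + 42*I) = 1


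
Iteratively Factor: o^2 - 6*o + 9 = (o - 3)*(o - 3)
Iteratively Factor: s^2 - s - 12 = (s + 3)*(s - 4)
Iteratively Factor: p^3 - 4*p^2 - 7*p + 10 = (p - 1)*(p^2 - 3*p - 10) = (p - 1)*(p + 2)*(p - 5)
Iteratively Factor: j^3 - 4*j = (j + 2)*(j^2 - 2*j) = (j - 2)*(j + 2)*(j)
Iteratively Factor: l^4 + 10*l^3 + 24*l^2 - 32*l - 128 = (l + 4)*(l^3 + 6*l^2 - 32) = (l + 4)^2*(l^2 + 2*l - 8) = (l + 4)^3*(l - 2)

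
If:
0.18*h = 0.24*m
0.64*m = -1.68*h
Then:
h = 0.00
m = 0.00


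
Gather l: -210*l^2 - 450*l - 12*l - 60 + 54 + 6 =-210*l^2 - 462*l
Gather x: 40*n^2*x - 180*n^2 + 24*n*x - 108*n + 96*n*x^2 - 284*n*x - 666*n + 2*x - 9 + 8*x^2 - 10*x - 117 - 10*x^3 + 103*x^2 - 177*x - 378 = -180*n^2 - 774*n - 10*x^3 + x^2*(96*n + 111) + x*(40*n^2 - 260*n - 185) - 504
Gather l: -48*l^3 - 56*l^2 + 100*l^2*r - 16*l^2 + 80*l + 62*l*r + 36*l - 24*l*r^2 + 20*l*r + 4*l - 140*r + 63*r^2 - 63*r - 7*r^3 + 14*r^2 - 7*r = -48*l^3 + l^2*(100*r - 72) + l*(-24*r^2 + 82*r + 120) - 7*r^3 + 77*r^2 - 210*r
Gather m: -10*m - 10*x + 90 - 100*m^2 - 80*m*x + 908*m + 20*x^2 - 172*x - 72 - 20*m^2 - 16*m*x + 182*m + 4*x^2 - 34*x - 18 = -120*m^2 + m*(1080 - 96*x) + 24*x^2 - 216*x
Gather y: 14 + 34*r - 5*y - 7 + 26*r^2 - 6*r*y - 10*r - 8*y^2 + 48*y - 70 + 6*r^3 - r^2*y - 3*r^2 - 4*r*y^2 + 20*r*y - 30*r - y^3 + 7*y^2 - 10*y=6*r^3 + 23*r^2 - 6*r - y^3 + y^2*(-4*r - 1) + y*(-r^2 + 14*r + 33) - 63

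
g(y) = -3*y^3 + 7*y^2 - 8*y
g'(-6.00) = -416.00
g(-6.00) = 948.00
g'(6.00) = -248.00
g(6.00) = -444.00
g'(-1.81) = -62.82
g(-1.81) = 55.20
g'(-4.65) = -267.70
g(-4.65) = 490.19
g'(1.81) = -12.14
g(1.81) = -9.34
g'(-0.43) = -15.68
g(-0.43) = 4.97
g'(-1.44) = -46.82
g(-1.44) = 34.99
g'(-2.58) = -104.03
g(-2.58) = 118.76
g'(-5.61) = -369.79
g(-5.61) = 794.86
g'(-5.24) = -328.48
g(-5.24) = 665.76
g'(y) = -9*y^2 + 14*y - 8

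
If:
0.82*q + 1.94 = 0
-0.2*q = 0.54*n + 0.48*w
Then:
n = 0.876242095754291 - 0.888888888888889*w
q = -2.37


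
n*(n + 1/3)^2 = n^3 + 2*n^2/3 + n/9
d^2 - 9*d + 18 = (d - 6)*(d - 3)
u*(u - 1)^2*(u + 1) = u^4 - u^3 - u^2 + u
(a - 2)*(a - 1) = a^2 - 3*a + 2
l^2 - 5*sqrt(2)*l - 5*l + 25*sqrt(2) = (l - 5)*(l - 5*sqrt(2))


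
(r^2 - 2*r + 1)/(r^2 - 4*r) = (r^2 - 2*r + 1)/(r*(r - 4))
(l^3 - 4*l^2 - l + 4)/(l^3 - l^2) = 1 - 3/l - 4/l^2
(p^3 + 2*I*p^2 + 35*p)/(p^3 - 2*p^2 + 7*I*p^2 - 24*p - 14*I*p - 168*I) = p*(p - 5*I)/(p^2 - 2*p - 24)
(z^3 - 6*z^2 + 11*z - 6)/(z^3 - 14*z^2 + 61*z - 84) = (z^2 - 3*z + 2)/(z^2 - 11*z + 28)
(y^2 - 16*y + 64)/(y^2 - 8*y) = (y - 8)/y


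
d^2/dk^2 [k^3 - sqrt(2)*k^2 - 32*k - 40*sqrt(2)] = 6*k - 2*sqrt(2)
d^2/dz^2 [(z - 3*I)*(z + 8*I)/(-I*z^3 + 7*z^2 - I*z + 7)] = 2*(I*z^6 - 15*z^5 + 36*I*z^4 - 1038*z^3 - 3099*I*z^2 - 735*z + 1186*I)/(z^9 + 21*I*z^8 - 144*z^7 - 280*I*z^6 - 438*z^5 - 966*I*z^4 - 440*z^3 - 1008*I*z^2 - 147*z - 343*I)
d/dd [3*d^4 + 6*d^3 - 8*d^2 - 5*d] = 12*d^3 + 18*d^2 - 16*d - 5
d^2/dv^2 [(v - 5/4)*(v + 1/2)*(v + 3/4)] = 6*v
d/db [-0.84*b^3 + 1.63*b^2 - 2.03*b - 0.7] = -2.52*b^2 + 3.26*b - 2.03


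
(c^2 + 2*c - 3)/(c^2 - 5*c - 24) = (c - 1)/(c - 8)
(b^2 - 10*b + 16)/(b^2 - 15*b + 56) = (b - 2)/(b - 7)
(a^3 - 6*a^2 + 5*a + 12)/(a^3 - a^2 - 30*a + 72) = (a + 1)/(a + 6)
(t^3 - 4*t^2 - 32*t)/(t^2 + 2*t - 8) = t*(t - 8)/(t - 2)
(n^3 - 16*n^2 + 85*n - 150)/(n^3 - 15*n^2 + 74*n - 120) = (n - 5)/(n - 4)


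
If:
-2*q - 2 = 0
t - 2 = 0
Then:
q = -1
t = 2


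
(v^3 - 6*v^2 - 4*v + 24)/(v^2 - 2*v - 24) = (v^2 - 4)/(v + 4)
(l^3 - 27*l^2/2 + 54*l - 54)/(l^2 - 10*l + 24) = (l^2 - 15*l/2 + 9)/(l - 4)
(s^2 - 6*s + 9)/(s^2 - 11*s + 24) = (s - 3)/(s - 8)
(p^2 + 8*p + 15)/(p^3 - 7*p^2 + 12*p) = (p^2 + 8*p + 15)/(p*(p^2 - 7*p + 12))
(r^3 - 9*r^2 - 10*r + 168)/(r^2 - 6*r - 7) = (r^2 - 2*r - 24)/(r + 1)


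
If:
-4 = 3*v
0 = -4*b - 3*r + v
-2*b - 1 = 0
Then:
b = -1/2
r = 2/9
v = -4/3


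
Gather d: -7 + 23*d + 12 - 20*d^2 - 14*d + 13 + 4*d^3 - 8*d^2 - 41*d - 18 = 4*d^3 - 28*d^2 - 32*d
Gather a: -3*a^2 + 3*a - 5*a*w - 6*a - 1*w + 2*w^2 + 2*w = -3*a^2 + a*(-5*w - 3) + 2*w^2 + w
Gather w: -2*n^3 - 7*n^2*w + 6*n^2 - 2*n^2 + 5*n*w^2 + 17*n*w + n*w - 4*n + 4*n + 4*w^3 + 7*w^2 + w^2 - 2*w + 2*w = -2*n^3 + 4*n^2 + 4*w^3 + w^2*(5*n + 8) + w*(-7*n^2 + 18*n)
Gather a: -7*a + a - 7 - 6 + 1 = -6*a - 12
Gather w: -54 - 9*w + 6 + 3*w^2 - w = 3*w^2 - 10*w - 48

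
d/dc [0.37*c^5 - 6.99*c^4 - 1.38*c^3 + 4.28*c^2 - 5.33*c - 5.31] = 1.85*c^4 - 27.96*c^3 - 4.14*c^2 + 8.56*c - 5.33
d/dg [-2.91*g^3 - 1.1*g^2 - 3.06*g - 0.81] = -8.73*g^2 - 2.2*g - 3.06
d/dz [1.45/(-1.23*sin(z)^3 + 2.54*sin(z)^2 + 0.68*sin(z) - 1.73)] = (5.3505*sin(z)^2 - 7.366*sin(z) - 0.986)*cos(z)/(1.23*sin(z)^3 - 2.54*sin(z)^2 - 0.68*sin(z) + 1.73)^2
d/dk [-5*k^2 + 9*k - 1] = 9 - 10*k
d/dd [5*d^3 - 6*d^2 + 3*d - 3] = 15*d^2 - 12*d + 3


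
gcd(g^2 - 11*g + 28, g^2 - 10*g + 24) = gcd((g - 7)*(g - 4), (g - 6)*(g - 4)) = g - 4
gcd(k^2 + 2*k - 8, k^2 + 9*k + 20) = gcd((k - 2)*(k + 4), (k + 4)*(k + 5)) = k + 4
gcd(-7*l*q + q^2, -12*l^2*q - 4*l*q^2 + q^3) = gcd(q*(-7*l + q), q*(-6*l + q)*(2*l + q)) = q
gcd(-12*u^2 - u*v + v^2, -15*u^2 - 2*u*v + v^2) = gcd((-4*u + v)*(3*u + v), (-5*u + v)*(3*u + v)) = 3*u + v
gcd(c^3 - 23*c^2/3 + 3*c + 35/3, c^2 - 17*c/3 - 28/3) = c - 7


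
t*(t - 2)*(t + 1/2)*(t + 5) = t^4 + 7*t^3/2 - 17*t^2/2 - 5*t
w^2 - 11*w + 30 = (w - 6)*(w - 5)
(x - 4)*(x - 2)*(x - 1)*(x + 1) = x^4 - 6*x^3 + 7*x^2 + 6*x - 8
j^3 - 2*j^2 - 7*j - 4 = (j - 4)*(j + 1)^2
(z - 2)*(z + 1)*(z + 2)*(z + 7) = z^4 + 8*z^3 + 3*z^2 - 32*z - 28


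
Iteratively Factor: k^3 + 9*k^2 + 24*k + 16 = (k + 4)*(k^2 + 5*k + 4) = (k + 1)*(k + 4)*(k + 4)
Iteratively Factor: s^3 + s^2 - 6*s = (s - 2)*(s^2 + 3*s) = s*(s - 2)*(s + 3)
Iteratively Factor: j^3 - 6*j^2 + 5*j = (j - 5)*(j^2 - j) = j*(j - 5)*(j - 1)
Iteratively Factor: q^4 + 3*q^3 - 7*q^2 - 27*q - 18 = (q + 2)*(q^3 + q^2 - 9*q - 9) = (q - 3)*(q + 2)*(q^2 + 4*q + 3) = (q - 3)*(q + 2)*(q + 3)*(q + 1)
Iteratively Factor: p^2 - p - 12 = (p + 3)*(p - 4)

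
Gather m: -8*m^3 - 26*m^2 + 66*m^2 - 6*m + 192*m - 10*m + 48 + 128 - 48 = -8*m^3 + 40*m^2 + 176*m + 128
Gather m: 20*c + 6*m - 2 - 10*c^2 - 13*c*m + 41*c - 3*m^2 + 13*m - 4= -10*c^2 + 61*c - 3*m^2 + m*(19 - 13*c) - 6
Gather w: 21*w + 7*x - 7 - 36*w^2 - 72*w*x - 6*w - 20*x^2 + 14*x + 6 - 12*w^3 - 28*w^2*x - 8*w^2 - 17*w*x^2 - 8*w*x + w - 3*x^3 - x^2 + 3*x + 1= -12*w^3 + w^2*(-28*x - 44) + w*(-17*x^2 - 80*x + 16) - 3*x^3 - 21*x^2 + 24*x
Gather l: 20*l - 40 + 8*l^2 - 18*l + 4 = 8*l^2 + 2*l - 36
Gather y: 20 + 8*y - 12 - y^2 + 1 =-y^2 + 8*y + 9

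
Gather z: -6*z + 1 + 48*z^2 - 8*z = 48*z^2 - 14*z + 1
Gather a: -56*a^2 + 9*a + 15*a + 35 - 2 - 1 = -56*a^2 + 24*a + 32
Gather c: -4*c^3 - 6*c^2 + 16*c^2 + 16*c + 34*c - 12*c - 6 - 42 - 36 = -4*c^3 + 10*c^2 + 38*c - 84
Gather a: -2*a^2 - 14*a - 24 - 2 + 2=-2*a^2 - 14*a - 24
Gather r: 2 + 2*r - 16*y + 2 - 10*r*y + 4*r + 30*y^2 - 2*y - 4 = r*(6 - 10*y) + 30*y^2 - 18*y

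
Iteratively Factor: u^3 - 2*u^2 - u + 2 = (u - 1)*(u^2 - u - 2) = (u - 2)*(u - 1)*(u + 1)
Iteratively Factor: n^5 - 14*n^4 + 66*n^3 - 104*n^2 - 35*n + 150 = (n - 2)*(n^4 - 12*n^3 + 42*n^2 - 20*n - 75) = (n - 5)*(n - 2)*(n^3 - 7*n^2 + 7*n + 15) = (n - 5)*(n - 2)*(n + 1)*(n^2 - 8*n + 15) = (n - 5)*(n - 3)*(n - 2)*(n + 1)*(n - 5)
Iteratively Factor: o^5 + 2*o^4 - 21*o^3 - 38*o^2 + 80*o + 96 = (o + 4)*(o^4 - 2*o^3 - 13*o^2 + 14*o + 24) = (o + 3)*(o + 4)*(o^3 - 5*o^2 + 2*o + 8) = (o - 4)*(o + 3)*(o + 4)*(o^2 - o - 2) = (o - 4)*(o - 2)*(o + 3)*(o + 4)*(o + 1)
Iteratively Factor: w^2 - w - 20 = (w + 4)*(w - 5)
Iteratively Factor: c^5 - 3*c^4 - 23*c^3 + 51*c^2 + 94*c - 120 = (c - 1)*(c^4 - 2*c^3 - 25*c^2 + 26*c + 120) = (c - 1)*(c + 2)*(c^3 - 4*c^2 - 17*c + 60) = (c - 3)*(c - 1)*(c + 2)*(c^2 - c - 20) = (c - 5)*(c - 3)*(c - 1)*(c + 2)*(c + 4)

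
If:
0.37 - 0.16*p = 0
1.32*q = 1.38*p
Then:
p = 2.31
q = 2.42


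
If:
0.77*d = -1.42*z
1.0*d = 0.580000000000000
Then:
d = 0.58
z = -0.31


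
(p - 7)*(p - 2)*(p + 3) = p^3 - 6*p^2 - 13*p + 42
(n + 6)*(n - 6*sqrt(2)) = n^2 - 6*sqrt(2)*n + 6*n - 36*sqrt(2)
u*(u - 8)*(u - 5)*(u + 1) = u^4 - 12*u^3 + 27*u^2 + 40*u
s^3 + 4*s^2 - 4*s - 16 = (s - 2)*(s + 2)*(s + 4)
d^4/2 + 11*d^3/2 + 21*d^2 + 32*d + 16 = (d/2 + 1)*(d + 1)*(d + 4)^2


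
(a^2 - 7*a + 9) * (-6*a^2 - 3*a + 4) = -6*a^4 + 39*a^3 - 29*a^2 - 55*a + 36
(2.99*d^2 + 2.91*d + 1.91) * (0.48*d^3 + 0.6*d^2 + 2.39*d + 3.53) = 1.4352*d^5 + 3.1908*d^4 + 9.8089*d^3 + 18.6556*d^2 + 14.8372*d + 6.7423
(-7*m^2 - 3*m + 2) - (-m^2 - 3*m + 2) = -6*m^2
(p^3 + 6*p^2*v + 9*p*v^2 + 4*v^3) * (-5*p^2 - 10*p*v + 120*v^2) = -5*p^5 - 40*p^4*v + 15*p^3*v^2 + 610*p^2*v^3 + 1040*p*v^4 + 480*v^5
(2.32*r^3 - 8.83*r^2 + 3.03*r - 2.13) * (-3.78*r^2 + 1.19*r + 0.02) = -8.7696*r^5 + 36.1382*r^4 - 21.9147*r^3 + 11.4805*r^2 - 2.4741*r - 0.0426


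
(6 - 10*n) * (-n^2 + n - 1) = 10*n^3 - 16*n^2 + 16*n - 6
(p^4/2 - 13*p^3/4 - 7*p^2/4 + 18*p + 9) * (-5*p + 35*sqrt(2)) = -5*p^5/2 + 65*p^4/4 + 35*sqrt(2)*p^4/2 - 455*sqrt(2)*p^3/4 + 35*p^3/4 - 90*p^2 - 245*sqrt(2)*p^2/4 - 45*p + 630*sqrt(2)*p + 315*sqrt(2)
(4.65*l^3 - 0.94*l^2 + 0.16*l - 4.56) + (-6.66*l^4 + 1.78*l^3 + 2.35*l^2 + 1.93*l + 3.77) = -6.66*l^4 + 6.43*l^3 + 1.41*l^2 + 2.09*l - 0.79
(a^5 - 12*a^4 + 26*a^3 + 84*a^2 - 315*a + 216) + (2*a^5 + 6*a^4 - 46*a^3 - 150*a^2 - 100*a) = 3*a^5 - 6*a^4 - 20*a^3 - 66*a^2 - 415*a + 216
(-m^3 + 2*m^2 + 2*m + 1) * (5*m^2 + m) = -5*m^5 + 9*m^4 + 12*m^3 + 7*m^2 + m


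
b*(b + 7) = b^2 + 7*b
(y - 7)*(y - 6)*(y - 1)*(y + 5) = y^4 - 9*y^3 - 15*y^2 + 233*y - 210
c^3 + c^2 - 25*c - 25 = (c - 5)*(c + 1)*(c + 5)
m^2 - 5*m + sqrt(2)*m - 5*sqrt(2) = (m - 5)*(m + sqrt(2))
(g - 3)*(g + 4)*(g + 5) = g^3 + 6*g^2 - 7*g - 60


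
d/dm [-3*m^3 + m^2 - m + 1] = -9*m^2 + 2*m - 1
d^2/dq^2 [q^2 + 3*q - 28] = 2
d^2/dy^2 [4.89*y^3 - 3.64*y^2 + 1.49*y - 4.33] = 29.34*y - 7.28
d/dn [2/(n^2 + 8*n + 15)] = 4*(-n - 4)/(n^2 + 8*n + 15)^2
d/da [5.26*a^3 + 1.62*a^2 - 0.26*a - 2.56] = 15.78*a^2 + 3.24*a - 0.26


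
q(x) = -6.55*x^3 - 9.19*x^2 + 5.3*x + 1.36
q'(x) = -19.65*x^2 - 18.38*x + 5.3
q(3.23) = -298.12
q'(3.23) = -259.07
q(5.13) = -1097.59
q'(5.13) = -606.12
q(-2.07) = 9.11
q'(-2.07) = -40.85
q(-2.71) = 49.87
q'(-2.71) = -89.20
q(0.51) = 0.80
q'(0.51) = -9.18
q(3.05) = -253.81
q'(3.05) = -233.55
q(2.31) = -116.17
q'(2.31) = -142.01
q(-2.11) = 10.79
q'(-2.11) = -43.40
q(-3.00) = 79.60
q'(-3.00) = -116.41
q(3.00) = -242.30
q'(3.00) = -226.69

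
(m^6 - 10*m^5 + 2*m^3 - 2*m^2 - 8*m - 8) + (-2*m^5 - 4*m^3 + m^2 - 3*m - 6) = m^6 - 12*m^5 - 2*m^3 - m^2 - 11*m - 14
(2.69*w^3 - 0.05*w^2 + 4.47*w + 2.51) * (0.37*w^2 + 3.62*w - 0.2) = 0.9953*w^5 + 9.7193*w^4 + 0.9349*w^3 + 17.1201*w^2 + 8.1922*w - 0.502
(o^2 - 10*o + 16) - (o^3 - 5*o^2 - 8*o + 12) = -o^3 + 6*o^2 - 2*o + 4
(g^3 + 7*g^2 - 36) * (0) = 0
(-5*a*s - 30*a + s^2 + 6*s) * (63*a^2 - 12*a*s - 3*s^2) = -315*a^3*s - 1890*a^3 + 123*a^2*s^2 + 738*a^2*s + 3*a*s^3 + 18*a*s^2 - 3*s^4 - 18*s^3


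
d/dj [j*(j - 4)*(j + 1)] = 3*j^2 - 6*j - 4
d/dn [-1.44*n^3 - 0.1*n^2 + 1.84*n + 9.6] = -4.32*n^2 - 0.2*n + 1.84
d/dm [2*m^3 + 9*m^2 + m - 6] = 6*m^2 + 18*m + 1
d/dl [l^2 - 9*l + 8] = 2*l - 9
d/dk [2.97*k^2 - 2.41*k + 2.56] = 5.94*k - 2.41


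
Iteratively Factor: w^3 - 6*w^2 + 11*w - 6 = (w - 2)*(w^2 - 4*w + 3) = (w - 3)*(w - 2)*(w - 1)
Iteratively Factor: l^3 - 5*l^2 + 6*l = (l - 2)*(l^2 - 3*l) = (l - 3)*(l - 2)*(l)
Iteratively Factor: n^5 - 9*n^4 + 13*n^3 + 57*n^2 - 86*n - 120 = (n - 5)*(n^4 - 4*n^3 - 7*n^2 + 22*n + 24) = (n - 5)*(n - 3)*(n^3 - n^2 - 10*n - 8) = (n - 5)*(n - 4)*(n - 3)*(n^2 + 3*n + 2) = (n - 5)*(n - 4)*(n - 3)*(n + 1)*(n + 2)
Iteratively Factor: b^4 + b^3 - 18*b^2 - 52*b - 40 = (b + 2)*(b^3 - b^2 - 16*b - 20) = (b + 2)^2*(b^2 - 3*b - 10) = (b - 5)*(b + 2)^2*(b + 2)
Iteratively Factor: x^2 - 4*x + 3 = (x - 1)*(x - 3)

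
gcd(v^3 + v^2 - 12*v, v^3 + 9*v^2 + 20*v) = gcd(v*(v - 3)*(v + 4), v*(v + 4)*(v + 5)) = v^2 + 4*v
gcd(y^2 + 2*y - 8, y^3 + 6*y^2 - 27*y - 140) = y + 4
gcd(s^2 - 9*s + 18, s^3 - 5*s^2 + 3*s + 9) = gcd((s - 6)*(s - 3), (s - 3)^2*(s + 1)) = s - 3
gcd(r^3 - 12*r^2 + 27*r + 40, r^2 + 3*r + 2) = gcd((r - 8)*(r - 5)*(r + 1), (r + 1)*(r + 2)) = r + 1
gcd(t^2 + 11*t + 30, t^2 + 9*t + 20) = t + 5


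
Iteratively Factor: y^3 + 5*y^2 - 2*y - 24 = (y - 2)*(y^2 + 7*y + 12) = (y - 2)*(y + 4)*(y + 3)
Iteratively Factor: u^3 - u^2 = (u - 1)*(u^2) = u*(u - 1)*(u)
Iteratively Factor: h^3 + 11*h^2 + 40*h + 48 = (h + 3)*(h^2 + 8*h + 16) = (h + 3)*(h + 4)*(h + 4)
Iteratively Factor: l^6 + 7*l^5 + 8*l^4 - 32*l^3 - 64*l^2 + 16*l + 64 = (l + 4)*(l^5 + 3*l^4 - 4*l^3 - 16*l^2 + 16) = (l - 1)*(l + 4)*(l^4 + 4*l^3 - 16*l - 16) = (l - 1)*(l + 2)*(l + 4)*(l^3 + 2*l^2 - 4*l - 8) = (l - 1)*(l + 2)^2*(l + 4)*(l^2 - 4) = (l - 1)*(l + 2)^3*(l + 4)*(l - 2)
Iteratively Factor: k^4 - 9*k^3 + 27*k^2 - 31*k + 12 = (k - 1)*(k^3 - 8*k^2 + 19*k - 12) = (k - 3)*(k - 1)*(k^2 - 5*k + 4) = (k - 4)*(k - 3)*(k - 1)*(k - 1)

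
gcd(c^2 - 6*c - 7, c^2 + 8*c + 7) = c + 1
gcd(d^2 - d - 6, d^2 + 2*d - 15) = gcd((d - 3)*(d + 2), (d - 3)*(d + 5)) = d - 3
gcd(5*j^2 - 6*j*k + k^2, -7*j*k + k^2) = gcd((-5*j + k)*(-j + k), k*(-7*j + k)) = 1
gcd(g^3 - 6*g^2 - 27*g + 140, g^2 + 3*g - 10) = g + 5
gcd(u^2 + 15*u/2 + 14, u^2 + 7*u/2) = u + 7/2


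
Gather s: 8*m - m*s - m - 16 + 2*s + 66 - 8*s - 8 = 7*m + s*(-m - 6) + 42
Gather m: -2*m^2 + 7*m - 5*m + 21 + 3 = -2*m^2 + 2*m + 24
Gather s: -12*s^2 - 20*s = -12*s^2 - 20*s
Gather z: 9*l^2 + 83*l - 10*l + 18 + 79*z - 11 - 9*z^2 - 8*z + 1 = 9*l^2 + 73*l - 9*z^2 + 71*z + 8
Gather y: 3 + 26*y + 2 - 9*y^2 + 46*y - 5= -9*y^2 + 72*y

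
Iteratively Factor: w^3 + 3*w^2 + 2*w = (w)*(w^2 + 3*w + 2) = w*(w + 2)*(w + 1)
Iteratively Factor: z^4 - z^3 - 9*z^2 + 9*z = (z - 3)*(z^3 + 2*z^2 - 3*z) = (z - 3)*(z - 1)*(z^2 + 3*z) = (z - 3)*(z - 1)*(z + 3)*(z)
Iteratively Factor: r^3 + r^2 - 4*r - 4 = (r + 2)*(r^2 - r - 2) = (r - 2)*(r + 2)*(r + 1)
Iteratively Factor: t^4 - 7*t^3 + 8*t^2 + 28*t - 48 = (t - 4)*(t^3 - 3*t^2 - 4*t + 12) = (t - 4)*(t - 3)*(t^2 - 4) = (t - 4)*(t - 3)*(t - 2)*(t + 2)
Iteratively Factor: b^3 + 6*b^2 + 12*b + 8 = (b + 2)*(b^2 + 4*b + 4) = (b + 2)^2*(b + 2)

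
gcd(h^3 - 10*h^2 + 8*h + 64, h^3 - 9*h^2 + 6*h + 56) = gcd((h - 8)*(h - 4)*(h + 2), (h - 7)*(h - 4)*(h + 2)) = h^2 - 2*h - 8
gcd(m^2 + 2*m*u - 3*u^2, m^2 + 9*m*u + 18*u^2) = m + 3*u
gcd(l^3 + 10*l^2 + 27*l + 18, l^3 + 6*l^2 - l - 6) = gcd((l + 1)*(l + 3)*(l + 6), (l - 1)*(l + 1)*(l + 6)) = l^2 + 7*l + 6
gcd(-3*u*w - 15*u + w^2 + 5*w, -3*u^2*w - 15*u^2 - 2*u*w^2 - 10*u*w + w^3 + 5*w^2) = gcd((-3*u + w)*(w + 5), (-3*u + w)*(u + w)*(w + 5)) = 3*u*w + 15*u - w^2 - 5*w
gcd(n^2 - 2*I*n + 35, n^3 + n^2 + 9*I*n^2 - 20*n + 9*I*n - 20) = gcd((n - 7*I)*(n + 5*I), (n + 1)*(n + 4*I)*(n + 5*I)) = n + 5*I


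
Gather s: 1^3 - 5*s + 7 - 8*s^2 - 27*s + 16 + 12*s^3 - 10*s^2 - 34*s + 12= 12*s^3 - 18*s^2 - 66*s + 36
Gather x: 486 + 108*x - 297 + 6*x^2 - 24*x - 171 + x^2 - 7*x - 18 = 7*x^2 + 77*x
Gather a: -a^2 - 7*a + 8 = -a^2 - 7*a + 8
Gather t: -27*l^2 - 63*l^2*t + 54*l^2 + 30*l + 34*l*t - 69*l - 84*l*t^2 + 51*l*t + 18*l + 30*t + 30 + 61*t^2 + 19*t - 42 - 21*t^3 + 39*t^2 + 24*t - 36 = 27*l^2 - 21*l - 21*t^3 + t^2*(100 - 84*l) + t*(-63*l^2 + 85*l + 73) - 48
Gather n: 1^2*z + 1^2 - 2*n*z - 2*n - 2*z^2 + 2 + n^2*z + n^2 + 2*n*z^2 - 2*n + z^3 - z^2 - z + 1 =n^2*(z + 1) + n*(2*z^2 - 2*z - 4) + z^3 - 3*z^2 + 4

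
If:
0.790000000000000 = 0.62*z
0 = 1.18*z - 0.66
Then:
No Solution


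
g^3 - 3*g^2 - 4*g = g*(g - 4)*(g + 1)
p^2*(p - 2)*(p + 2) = p^4 - 4*p^2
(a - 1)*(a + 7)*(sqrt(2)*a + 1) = sqrt(2)*a^3 + a^2 + 6*sqrt(2)*a^2 - 7*sqrt(2)*a + 6*a - 7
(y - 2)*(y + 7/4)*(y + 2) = y^3 + 7*y^2/4 - 4*y - 7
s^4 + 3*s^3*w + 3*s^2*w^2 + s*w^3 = s*(s + w)^3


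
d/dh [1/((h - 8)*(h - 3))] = (11 - 2*h)/(h^4 - 22*h^3 + 169*h^2 - 528*h + 576)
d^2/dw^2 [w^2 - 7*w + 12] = 2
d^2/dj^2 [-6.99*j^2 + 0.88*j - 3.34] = -13.9800000000000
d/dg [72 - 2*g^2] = -4*g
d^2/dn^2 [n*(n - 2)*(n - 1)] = 6*n - 6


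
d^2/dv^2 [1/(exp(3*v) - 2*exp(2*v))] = ((8 - 9*exp(v))*(exp(v) - 2) + 2*(3*exp(v) - 4)^2)*exp(-2*v)/(exp(v) - 2)^3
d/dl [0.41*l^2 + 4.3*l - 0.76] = 0.82*l + 4.3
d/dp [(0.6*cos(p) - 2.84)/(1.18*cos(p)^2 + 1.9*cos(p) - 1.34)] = (0.708*cos(p)^2 - 6.7024*cos(p) - 4.592)*sin(p)/(1.3924*cos(p)^4 + 4.484*cos(p)^3 + 0.4476*cos(p)^2 - 5.092*cos(p) + 1.7956)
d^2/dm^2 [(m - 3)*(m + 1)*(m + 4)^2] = 12*m^2 + 36*m - 6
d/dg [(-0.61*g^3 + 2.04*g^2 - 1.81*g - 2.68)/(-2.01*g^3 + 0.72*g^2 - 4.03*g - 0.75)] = (3.6612*g^4 - 2.3596*g^3 - 21.7059*g^2 + 0.7992*g - 9.4429)/(4.0401*g^6 - 2.8944*g^5 + 16.719*g^4 - 2.7882*g^3 + 15.1609*g^2 + 6.045*g + 0.5625)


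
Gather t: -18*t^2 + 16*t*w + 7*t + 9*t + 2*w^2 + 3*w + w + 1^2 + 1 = -18*t^2 + t*(16*w + 16) + 2*w^2 + 4*w + 2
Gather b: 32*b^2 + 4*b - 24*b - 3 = 32*b^2 - 20*b - 3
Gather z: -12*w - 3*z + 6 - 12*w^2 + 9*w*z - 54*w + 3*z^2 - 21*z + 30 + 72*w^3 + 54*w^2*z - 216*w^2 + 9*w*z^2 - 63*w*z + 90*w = 72*w^3 - 228*w^2 + 24*w + z^2*(9*w + 3) + z*(54*w^2 - 54*w - 24) + 36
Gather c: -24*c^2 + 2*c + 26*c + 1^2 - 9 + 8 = -24*c^2 + 28*c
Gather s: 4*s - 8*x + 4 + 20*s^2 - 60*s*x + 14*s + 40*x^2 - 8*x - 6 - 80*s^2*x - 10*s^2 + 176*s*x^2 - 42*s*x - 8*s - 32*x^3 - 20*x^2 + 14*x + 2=s^2*(10 - 80*x) + s*(176*x^2 - 102*x + 10) - 32*x^3 + 20*x^2 - 2*x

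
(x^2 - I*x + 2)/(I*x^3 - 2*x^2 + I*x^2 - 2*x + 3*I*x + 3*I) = (-I*x^2 - x - 2*I)/(x^3 + x^2*(1 + 2*I) + x*(3 + 2*I) + 3)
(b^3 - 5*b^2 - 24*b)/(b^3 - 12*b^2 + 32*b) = (b + 3)/(b - 4)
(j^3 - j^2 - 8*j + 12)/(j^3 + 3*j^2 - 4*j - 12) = (j - 2)/(j + 2)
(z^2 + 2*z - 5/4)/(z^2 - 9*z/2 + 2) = (z + 5/2)/(z - 4)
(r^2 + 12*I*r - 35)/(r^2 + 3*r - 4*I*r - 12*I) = (r^2 + 12*I*r - 35)/(r^2 + r*(3 - 4*I) - 12*I)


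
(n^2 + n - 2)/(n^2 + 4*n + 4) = (n - 1)/(n + 2)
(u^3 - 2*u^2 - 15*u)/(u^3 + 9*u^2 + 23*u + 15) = u*(u - 5)/(u^2 + 6*u + 5)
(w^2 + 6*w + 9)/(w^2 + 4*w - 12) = (w^2 + 6*w + 9)/(w^2 + 4*w - 12)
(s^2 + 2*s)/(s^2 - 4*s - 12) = s/(s - 6)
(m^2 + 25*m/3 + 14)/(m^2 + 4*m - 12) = (m + 7/3)/(m - 2)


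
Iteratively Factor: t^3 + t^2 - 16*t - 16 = (t + 1)*(t^2 - 16) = (t - 4)*(t + 1)*(t + 4)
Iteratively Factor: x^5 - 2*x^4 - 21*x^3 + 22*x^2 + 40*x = (x)*(x^4 - 2*x^3 - 21*x^2 + 22*x + 40) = x*(x + 1)*(x^3 - 3*x^2 - 18*x + 40) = x*(x + 1)*(x + 4)*(x^2 - 7*x + 10) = x*(x - 2)*(x + 1)*(x + 4)*(x - 5)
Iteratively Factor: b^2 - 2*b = (b)*(b - 2)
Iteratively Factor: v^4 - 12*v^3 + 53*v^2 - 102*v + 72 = (v - 4)*(v^3 - 8*v^2 + 21*v - 18) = (v - 4)*(v - 3)*(v^2 - 5*v + 6) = (v - 4)*(v - 3)*(v - 2)*(v - 3)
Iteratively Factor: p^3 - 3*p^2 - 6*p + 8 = (p - 1)*(p^2 - 2*p - 8) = (p - 4)*(p - 1)*(p + 2)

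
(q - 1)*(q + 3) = q^2 + 2*q - 3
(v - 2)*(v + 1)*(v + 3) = v^3 + 2*v^2 - 5*v - 6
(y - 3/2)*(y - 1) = y^2 - 5*y/2 + 3/2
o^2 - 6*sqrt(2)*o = o*(o - 6*sqrt(2))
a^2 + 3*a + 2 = (a + 1)*(a + 2)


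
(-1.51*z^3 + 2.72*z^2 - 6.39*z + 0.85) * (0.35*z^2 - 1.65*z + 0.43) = -0.5285*z^5 + 3.4435*z^4 - 7.3738*z^3 + 12.0106*z^2 - 4.1502*z + 0.3655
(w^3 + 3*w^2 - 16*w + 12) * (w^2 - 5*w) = w^5 - 2*w^4 - 31*w^3 + 92*w^2 - 60*w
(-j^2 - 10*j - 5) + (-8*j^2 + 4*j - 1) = -9*j^2 - 6*j - 6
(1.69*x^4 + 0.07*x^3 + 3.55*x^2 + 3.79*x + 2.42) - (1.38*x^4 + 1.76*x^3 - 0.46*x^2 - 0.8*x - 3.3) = 0.31*x^4 - 1.69*x^3 + 4.01*x^2 + 4.59*x + 5.72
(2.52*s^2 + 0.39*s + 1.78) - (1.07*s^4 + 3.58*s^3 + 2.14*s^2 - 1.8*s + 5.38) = -1.07*s^4 - 3.58*s^3 + 0.38*s^2 + 2.19*s - 3.6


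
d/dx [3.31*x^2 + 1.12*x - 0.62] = 6.62*x + 1.12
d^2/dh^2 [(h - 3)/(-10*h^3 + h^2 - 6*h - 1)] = 2*(-4*(h - 3)*(15*h^2 - h + 3)^2 + (30*h^2 - 2*h + (h - 3)*(30*h - 1) + 6)*(10*h^3 - h^2 + 6*h + 1))/(10*h^3 - h^2 + 6*h + 1)^3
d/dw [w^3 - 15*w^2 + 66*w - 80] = 3*w^2 - 30*w + 66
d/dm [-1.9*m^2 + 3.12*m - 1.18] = 3.12 - 3.8*m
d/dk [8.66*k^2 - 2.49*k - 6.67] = 17.32*k - 2.49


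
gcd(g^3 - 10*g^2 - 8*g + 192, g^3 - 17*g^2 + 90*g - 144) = g^2 - 14*g + 48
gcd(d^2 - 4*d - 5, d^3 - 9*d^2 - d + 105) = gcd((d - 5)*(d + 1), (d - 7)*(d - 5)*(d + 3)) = d - 5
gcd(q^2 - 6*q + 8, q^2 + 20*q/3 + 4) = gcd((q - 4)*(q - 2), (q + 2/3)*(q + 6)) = 1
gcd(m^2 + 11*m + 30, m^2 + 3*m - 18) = m + 6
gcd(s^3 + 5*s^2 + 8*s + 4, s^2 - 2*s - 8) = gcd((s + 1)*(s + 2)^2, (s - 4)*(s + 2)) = s + 2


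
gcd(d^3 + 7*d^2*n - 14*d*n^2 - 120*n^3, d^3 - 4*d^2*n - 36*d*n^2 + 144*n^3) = d^2 + 2*d*n - 24*n^2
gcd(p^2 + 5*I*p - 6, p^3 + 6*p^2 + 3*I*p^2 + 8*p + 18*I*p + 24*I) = p + 3*I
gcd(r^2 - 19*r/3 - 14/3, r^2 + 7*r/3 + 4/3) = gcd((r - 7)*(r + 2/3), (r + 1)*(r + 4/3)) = 1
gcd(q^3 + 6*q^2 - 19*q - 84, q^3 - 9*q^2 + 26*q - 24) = q - 4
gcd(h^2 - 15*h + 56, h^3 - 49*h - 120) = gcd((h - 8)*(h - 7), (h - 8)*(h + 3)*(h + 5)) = h - 8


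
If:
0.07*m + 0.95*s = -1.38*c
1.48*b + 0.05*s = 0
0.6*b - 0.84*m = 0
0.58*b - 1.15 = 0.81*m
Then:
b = 805.00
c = 16374.17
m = 575.00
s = -23828.00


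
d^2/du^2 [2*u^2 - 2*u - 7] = 4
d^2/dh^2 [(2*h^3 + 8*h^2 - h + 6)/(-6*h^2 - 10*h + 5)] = 4*(128*h^3 - 534*h^2 - 570*h - 465)/(216*h^6 + 1080*h^5 + 1260*h^4 - 800*h^3 - 1050*h^2 + 750*h - 125)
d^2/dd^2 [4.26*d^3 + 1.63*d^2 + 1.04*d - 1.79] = 25.56*d + 3.26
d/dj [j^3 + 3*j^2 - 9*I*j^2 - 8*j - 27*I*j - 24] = 3*j^2 + j*(6 - 18*I) - 8 - 27*I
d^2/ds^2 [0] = 0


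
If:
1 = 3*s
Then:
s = 1/3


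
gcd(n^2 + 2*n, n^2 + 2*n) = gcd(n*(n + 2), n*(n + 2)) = n^2 + 2*n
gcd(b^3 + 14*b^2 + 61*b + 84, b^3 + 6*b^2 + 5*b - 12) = b^2 + 7*b + 12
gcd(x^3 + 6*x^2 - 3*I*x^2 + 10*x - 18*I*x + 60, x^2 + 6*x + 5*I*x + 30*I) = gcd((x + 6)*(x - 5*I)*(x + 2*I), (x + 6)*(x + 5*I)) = x + 6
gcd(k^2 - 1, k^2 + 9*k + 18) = 1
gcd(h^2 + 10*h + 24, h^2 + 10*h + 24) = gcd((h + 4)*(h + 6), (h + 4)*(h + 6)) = h^2 + 10*h + 24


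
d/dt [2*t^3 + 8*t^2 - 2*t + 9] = 6*t^2 + 16*t - 2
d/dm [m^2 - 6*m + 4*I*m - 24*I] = 2*m - 6 + 4*I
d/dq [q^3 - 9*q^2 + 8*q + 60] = 3*q^2 - 18*q + 8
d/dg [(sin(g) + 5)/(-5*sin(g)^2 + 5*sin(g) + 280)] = (sin(g)^2 + 10*sin(g) + 51)*cos(g)/(5*(sin(g) + cos(g)^2 + 55)^2)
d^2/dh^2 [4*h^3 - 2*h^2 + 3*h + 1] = 24*h - 4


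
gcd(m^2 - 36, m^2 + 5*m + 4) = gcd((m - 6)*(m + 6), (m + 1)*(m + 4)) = 1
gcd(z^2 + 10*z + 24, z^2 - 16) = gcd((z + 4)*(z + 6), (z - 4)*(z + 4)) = z + 4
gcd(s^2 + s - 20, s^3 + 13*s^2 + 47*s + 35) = s + 5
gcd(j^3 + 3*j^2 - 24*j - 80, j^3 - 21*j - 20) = j^2 - j - 20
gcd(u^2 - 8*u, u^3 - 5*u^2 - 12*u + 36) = 1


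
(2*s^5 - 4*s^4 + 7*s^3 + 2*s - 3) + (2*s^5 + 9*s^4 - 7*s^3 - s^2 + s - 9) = 4*s^5 + 5*s^4 - s^2 + 3*s - 12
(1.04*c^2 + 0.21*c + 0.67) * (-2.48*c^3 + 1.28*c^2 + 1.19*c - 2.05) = -2.5792*c^5 + 0.8104*c^4 - 0.1552*c^3 - 1.0245*c^2 + 0.3668*c - 1.3735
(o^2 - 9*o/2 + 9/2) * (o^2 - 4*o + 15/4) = o^4 - 17*o^3/2 + 105*o^2/4 - 279*o/8 + 135/8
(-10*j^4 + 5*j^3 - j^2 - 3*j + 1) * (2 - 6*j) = 60*j^5 - 50*j^4 + 16*j^3 + 16*j^2 - 12*j + 2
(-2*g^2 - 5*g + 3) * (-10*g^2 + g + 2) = 20*g^4 + 48*g^3 - 39*g^2 - 7*g + 6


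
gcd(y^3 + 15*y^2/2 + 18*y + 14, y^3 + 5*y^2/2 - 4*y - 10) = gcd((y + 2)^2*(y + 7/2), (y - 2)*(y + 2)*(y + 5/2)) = y + 2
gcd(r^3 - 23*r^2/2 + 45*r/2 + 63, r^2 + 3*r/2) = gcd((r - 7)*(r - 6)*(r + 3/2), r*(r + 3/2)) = r + 3/2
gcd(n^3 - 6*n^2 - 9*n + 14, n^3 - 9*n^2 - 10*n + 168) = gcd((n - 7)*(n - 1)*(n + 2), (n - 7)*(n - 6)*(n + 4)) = n - 7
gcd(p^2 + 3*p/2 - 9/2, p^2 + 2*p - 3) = p + 3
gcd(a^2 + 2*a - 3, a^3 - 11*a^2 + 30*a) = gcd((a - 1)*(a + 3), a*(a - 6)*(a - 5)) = 1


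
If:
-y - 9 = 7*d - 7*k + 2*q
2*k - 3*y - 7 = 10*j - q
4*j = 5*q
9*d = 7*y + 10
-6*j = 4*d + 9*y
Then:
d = 675/742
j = -2265/10388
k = 5476/2597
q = -453/2597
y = -1345/5194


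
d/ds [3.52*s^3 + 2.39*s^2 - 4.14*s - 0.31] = 10.56*s^2 + 4.78*s - 4.14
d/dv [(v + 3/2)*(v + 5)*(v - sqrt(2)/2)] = 3*v^2 - sqrt(2)*v + 13*v - 13*sqrt(2)/4 + 15/2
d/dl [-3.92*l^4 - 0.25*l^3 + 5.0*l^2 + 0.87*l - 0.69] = -15.68*l^3 - 0.75*l^2 + 10.0*l + 0.87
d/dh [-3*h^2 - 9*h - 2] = -6*h - 9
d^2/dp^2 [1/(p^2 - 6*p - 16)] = 2*(p^2 - 6*p - 4*(p - 3)^2 - 16)/(-p^2 + 6*p + 16)^3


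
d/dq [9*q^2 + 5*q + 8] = 18*q + 5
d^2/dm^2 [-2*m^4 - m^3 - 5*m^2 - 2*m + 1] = -24*m^2 - 6*m - 10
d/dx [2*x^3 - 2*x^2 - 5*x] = 6*x^2 - 4*x - 5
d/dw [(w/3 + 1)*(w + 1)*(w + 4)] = w^2 + 16*w/3 + 19/3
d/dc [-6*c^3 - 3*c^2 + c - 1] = -18*c^2 - 6*c + 1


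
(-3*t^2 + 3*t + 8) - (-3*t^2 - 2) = 3*t + 10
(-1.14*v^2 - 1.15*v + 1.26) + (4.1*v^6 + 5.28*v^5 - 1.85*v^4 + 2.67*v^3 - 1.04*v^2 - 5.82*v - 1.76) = 4.1*v^6 + 5.28*v^5 - 1.85*v^4 + 2.67*v^3 - 2.18*v^2 - 6.97*v - 0.5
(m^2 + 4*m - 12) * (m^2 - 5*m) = m^4 - m^3 - 32*m^2 + 60*m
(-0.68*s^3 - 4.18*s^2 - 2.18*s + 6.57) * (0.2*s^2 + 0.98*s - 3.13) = -0.136*s^5 - 1.5024*s^4 - 2.404*s^3 + 12.261*s^2 + 13.262*s - 20.5641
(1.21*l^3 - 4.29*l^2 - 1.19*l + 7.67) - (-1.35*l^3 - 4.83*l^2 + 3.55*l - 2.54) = 2.56*l^3 + 0.54*l^2 - 4.74*l + 10.21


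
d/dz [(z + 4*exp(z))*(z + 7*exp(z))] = 11*z*exp(z) + 2*z + 56*exp(2*z) + 11*exp(z)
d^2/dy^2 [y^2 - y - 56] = 2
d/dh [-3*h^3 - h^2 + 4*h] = -9*h^2 - 2*h + 4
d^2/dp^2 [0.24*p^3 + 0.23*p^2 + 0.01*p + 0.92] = 1.44*p + 0.46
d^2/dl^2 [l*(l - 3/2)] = 2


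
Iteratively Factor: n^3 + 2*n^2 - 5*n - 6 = (n - 2)*(n^2 + 4*n + 3) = (n - 2)*(n + 3)*(n + 1)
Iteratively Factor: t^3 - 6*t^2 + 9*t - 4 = (t - 4)*(t^2 - 2*t + 1) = (t - 4)*(t - 1)*(t - 1)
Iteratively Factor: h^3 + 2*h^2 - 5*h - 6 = (h + 1)*(h^2 + h - 6) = (h + 1)*(h + 3)*(h - 2)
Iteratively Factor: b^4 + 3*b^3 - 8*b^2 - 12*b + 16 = (b - 1)*(b^3 + 4*b^2 - 4*b - 16) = (b - 1)*(b + 2)*(b^2 + 2*b - 8) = (b - 1)*(b + 2)*(b + 4)*(b - 2)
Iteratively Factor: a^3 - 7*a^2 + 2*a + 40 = (a - 4)*(a^2 - 3*a - 10) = (a - 4)*(a + 2)*(a - 5)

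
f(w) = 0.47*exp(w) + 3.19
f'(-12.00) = 0.00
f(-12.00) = 3.19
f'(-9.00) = 0.00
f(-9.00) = 3.19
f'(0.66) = 0.91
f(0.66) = 4.10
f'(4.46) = 40.65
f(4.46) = 43.84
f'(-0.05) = 0.45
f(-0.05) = 3.64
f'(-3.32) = 0.02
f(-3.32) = 3.21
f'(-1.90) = 0.07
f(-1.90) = 3.26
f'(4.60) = 46.76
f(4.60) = 49.95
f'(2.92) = 8.71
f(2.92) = 11.90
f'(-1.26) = 0.13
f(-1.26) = 3.32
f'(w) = 0.47*exp(w)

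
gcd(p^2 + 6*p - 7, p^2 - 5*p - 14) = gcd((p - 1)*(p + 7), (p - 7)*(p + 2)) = 1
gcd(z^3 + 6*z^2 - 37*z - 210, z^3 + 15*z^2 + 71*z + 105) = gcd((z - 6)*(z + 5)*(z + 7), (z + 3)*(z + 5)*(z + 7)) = z^2 + 12*z + 35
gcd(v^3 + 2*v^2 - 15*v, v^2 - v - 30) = v + 5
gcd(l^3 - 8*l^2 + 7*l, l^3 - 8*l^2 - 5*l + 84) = l - 7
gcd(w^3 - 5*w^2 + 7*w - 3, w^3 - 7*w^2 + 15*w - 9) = w^2 - 4*w + 3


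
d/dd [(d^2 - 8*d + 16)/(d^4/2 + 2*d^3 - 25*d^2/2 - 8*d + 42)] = 4*(-d^5 + 10*d^4 - 204*d^2 + 484*d - 208)/(d^8 + 8*d^7 - 34*d^6 - 232*d^5 + 665*d^4 + 1472*d^3 - 3944*d^2 - 2688*d + 7056)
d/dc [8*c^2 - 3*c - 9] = 16*c - 3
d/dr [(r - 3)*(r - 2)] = 2*r - 5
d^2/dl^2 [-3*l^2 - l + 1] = -6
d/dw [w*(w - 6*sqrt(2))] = 2*w - 6*sqrt(2)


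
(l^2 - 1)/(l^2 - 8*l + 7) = (l + 1)/(l - 7)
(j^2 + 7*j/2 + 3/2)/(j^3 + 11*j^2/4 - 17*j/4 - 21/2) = 2*(2*j + 1)/(4*j^2 - j - 14)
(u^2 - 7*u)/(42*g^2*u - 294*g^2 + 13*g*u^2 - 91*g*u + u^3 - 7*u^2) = u/(42*g^2 + 13*g*u + u^2)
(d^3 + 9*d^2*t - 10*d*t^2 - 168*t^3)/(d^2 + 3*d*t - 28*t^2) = d + 6*t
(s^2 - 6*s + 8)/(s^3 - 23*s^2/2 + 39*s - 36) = 2*(s - 2)/(2*s^2 - 15*s + 18)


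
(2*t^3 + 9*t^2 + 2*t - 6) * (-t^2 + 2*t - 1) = -2*t^5 - 5*t^4 + 14*t^3 + t^2 - 14*t + 6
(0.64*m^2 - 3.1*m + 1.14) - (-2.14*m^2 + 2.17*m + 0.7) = 2.78*m^2 - 5.27*m + 0.44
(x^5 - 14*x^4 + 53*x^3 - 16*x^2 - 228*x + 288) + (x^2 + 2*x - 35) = x^5 - 14*x^4 + 53*x^3 - 15*x^2 - 226*x + 253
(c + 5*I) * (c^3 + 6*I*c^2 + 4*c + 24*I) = c^4 + 11*I*c^3 - 26*c^2 + 44*I*c - 120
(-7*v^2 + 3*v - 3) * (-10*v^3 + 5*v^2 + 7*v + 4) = 70*v^5 - 65*v^4 - 4*v^3 - 22*v^2 - 9*v - 12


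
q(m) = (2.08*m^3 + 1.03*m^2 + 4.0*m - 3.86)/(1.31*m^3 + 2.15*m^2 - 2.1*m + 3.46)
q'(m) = (-3.93*m^2 - 4.3*m + 2.1)*(2.08*m^3 + 1.03*m^2 + 4.0*m - 3.86)/(1.31*m^3 + 2.15*m^2 - 2.1*m + 3.46)^2 + (6.24*m^2 + 2.06*m + 4.0)/(1.31*m^3 + 2.15*m^2 - 2.1*m + 3.46) = (3.1227*m^4 - 19.216*m^3 + 25.9972*m^2 + 23.7256*m + 5.734)/(1.7161*m^6 + 5.633*m^5 - 0.879500000000001*m^4 + 0.0352000000000015*m^3 + 19.288*m^2 - 14.532*m + 11.9716)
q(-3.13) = 7.72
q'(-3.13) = 13.06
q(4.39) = 1.43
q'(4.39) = 0.01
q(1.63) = 1.26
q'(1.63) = 0.40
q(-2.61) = -149.66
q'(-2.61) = 6944.35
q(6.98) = 1.45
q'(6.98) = 0.01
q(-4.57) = 2.97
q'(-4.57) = 0.81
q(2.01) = 1.36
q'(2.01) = 0.15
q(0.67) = -0.03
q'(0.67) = 2.42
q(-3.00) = 10.02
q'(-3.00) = 23.99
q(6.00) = 1.44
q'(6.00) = 0.01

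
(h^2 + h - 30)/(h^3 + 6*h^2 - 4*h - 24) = (h - 5)/(h^2 - 4)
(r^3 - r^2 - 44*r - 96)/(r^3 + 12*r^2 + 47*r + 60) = (r - 8)/(r + 5)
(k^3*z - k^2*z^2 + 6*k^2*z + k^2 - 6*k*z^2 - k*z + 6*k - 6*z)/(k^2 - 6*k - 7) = (-k^3*z + k^2*z^2 - 6*k^2*z - k^2 + 6*k*z^2 + k*z - 6*k + 6*z)/(-k^2 + 6*k + 7)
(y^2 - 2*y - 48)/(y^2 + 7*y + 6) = (y - 8)/(y + 1)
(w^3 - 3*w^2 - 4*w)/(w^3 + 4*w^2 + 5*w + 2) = w*(w - 4)/(w^2 + 3*w + 2)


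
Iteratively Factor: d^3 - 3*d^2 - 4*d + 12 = (d - 2)*(d^2 - d - 6) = (d - 3)*(d - 2)*(d + 2)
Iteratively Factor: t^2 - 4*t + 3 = (t - 3)*(t - 1)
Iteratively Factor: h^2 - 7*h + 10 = (h - 5)*(h - 2)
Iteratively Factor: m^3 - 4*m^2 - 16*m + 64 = (m - 4)*(m^2 - 16) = (m - 4)^2*(m + 4)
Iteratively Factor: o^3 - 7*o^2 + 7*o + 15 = (o + 1)*(o^2 - 8*o + 15) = (o - 5)*(o + 1)*(o - 3)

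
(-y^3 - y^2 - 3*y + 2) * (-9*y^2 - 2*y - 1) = 9*y^5 + 11*y^4 + 30*y^3 - 11*y^2 - y - 2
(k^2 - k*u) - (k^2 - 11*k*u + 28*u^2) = 10*k*u - 28*u^2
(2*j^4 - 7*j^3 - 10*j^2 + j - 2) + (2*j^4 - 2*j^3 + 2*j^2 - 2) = 4*j^4 - 9*j^3 - 8*j^2 + j - 4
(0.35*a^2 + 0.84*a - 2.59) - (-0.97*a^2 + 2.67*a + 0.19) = 1.32*a^2 - 1.83*a - 2.78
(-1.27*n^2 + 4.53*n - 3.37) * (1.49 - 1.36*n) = 1.7272*n^3 - 8.0531*n^2 + 11.3329*n - 5.0213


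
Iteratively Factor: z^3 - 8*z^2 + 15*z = (z)*(z^2 - 8*z + 15) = z*(z - 5)*(z - 3)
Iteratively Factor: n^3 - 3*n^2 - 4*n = (n + 1)*(n^2 - 4*n) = (n - 4)*(n + 1)*(n)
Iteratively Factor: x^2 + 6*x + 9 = (x + 3)*(x + 3)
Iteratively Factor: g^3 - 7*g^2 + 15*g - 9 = (g - 1)*(g^2 - 6*g + 9) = (g - 3)*(g - 1)*(g - 3)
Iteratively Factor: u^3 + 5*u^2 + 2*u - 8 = (u + 4)*(u^2 + u - 2) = (u + 2)*(u + 4)*(u - 1)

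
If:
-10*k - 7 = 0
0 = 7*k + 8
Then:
No Solution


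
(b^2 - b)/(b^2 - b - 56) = b*(1 - b)/(-b^2 + b + 56)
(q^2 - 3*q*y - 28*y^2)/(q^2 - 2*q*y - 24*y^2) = (-q + 7*y)/(-q + 6*y)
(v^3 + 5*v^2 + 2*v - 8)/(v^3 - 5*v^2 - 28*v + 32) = (v + 2)/(v - 8)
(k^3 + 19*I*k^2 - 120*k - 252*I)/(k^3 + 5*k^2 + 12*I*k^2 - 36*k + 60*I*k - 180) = (k + 7*I)/(k + 5)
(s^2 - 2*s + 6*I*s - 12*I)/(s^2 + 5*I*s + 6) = (s - 2)/(s - I)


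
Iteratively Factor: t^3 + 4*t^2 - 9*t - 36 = (t + 3)*(t^2 + t - 12) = (t + 3)*(t + 4)*(t - 3)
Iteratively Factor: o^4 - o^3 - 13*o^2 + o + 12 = (o - 1)*(o^3 - 13*o - 12) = (o - 1)*(o + 1)*(o^2 - o - 12) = (o - 1)*(o + 1)*(o + 3)*(o - 4)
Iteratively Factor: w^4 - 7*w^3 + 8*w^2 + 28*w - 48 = (w - 3)*(w^3 - 4*w^2 - 4*w + 16) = (w - 3)*(w + 2)*(w^2 - 6*w + 8) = (w - 4)*(w - 3)*(w + 2)*(w - 2)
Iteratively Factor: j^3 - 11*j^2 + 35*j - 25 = (j - 1)*(j^2 - 10*j + 25) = (j - 5)*(j - 1)*(j - 5)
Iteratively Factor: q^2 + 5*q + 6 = (q + 3)*(q + 2)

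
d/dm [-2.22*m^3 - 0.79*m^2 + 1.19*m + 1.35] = -6.66*m^2 - 1.58*m + 1.19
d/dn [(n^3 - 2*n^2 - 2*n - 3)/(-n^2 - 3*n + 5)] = (-n^4 - 6*n^3 + 19*n^2 - 26*n - 19)/(n^4 + 6*n^3 - n^2 - 30*n + 25)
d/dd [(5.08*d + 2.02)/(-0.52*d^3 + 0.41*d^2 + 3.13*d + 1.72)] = (5.2832*d^3 + 1.0684*d^2 - 1.6564*d + 2.415)/(0.2704*d^6 - 0.4264*d^5 - 3.0871*d^4 + 0.7778*d^3 + 11.2073*d^2 + 10.7672*d + 2.9584)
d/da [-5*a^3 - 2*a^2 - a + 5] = -15*a^2 - 4*a - 1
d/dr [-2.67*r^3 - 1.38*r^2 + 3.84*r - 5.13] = -8.01*r^2 - 2.76*r + 3.84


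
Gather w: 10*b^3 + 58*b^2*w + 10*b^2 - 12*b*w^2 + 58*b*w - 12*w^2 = 10*b^3 + 10*b^2 + w^2*(-12*b - 12) + w*(58*b^2 + 58*b)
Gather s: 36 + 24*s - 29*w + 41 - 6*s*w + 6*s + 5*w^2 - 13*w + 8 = s*(30 - 6*w) + 5*w^2 - 42*w + 85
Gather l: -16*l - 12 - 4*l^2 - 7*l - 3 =-4*l^2 - 23*l - 15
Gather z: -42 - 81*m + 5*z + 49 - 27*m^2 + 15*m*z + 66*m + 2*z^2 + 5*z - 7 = -27*m^2 - 15*m + 2*z^2 + z*(15*m + 10)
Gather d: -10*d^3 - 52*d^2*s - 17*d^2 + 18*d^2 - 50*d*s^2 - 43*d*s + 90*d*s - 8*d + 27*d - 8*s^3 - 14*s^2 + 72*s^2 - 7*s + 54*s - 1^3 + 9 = -10*d^3 + d^2*(1 - 52*s) + d*(-50*s^2 + 47*s + 19) - 8*s^3 + 58*s^2 + 47*s + 8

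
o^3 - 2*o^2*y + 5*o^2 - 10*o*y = o*(o + 5)*(o - 2*y)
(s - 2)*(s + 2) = s^2 - 4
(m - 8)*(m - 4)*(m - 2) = m^3 - 14*m^2 + 56*m - 64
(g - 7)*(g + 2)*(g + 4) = g^3 - g^2 - 34*g - 56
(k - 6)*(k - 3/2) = k^2 - 15*k/2 + 9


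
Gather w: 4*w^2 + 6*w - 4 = 4*w^2 + 6*w - 4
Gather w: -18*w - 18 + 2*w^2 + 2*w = 2*w^2 - 16*w - 18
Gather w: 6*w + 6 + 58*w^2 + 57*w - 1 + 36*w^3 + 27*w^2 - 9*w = 36*w^3 + 85*w^2 + 54*w + 5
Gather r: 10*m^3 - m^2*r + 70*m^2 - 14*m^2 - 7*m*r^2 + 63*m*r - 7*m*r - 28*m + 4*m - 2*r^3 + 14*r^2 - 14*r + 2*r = 10*m^3 + 56*m^2 - 24*m - 2*r^3 + r^2*(14 - 7*m) + r*(-m^2 + 56*m - 12)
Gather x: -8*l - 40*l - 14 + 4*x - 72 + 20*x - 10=-48*l + 24*x - 96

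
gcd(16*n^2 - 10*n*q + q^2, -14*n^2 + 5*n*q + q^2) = -2*n + q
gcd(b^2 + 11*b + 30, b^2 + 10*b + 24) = b + 6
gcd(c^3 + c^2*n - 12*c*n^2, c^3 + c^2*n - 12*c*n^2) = c^3 + c^2*n - 12*c*n^2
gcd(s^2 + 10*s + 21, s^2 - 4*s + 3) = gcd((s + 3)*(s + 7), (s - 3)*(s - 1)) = 1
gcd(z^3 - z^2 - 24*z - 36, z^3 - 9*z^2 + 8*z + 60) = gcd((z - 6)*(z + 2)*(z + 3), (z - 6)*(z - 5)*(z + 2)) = z^2 - 4*z - 12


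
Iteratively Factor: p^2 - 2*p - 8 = (p - 4)*(p + 2)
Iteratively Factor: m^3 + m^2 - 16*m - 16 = (m + 1)*(m^2 - 16) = (m - 4)*(m + 1)*(m + 4)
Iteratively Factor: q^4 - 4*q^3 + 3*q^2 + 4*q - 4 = (q + 1)*(q^3 - 5*q^2 + 8*q - 4) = (q - 1)*(q + 1)*(q^2 - 4*q + 4) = (q - 2)*(q - 1)*(q + 1)*(q - 2)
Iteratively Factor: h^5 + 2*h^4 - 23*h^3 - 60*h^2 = (h)*(h^4 + 2*h^3 - 23*h^2 - 60*h) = h*(h + 3)*(h^3 - h^2 - 20*h) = h^2*(h + 3)*(h^2 - h - 20) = h^2*(h + 3)*(h + 4)*(h - 5)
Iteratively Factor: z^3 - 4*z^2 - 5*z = (z)*(z^2 - 4*z - 5) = z*(z - 5)*(z + 1)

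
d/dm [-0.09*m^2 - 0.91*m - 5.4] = -0.18*m - 0.91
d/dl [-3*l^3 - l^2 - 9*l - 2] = -9*l^2 - 2*l - 9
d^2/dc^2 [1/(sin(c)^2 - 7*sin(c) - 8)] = (-4*sin(c)^3 + 25*sin(c)^2 - 100*sin(c) + 114)/((sin(c) - 8)^3*(sin(c) + 1)^2)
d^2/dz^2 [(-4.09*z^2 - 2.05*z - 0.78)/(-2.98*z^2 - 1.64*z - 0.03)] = (-3.567656*z^3 + 39.366396*z^2 + 21.772476*z + 3.861954)/(26.463592*z^6 + 43.691568*z^5 + 24.84426*z^4 + 5.29064*z^3 + 0.25011*z^2 + 0.004428*z + 2.7e-5)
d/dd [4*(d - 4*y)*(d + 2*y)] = 8*d - 8*y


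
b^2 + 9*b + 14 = (b + 2)*(b + 7)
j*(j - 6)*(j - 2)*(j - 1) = j^4 - 9*j^3 + 20*j^2 - 12*j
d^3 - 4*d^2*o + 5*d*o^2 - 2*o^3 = (d - 2*o)*(d - o)^2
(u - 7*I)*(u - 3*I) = u^2 - 10*I*u - 21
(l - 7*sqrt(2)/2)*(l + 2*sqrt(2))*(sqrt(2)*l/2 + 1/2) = sqrt(2)*l^3/2 - l^2 - 31*sqrt(2)*l/4 - 7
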